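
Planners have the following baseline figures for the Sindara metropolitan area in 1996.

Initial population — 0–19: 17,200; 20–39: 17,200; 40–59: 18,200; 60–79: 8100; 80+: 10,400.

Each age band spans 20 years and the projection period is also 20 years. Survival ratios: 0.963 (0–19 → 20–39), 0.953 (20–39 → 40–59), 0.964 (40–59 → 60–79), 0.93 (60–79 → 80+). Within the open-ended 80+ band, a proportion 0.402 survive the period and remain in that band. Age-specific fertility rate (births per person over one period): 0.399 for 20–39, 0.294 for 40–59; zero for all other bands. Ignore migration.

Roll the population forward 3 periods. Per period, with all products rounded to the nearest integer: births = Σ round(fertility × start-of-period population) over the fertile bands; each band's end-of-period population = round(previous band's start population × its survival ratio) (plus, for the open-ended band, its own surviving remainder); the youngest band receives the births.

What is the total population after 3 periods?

Period 1.
Births: 17200 * 0.399 = 6863, 18200 * 0.294 = 5351 → 12214
20–39: 17200 * 0.963 = 16564
40–59: 17200 * 0.953 = 16392
60–79: 18200 * 0.964 = 17545
80+: 8100 * 0.93 + 10400 * 0.402 = 7533 + 4181 = 11714
Population now: 0–19=12214, 20–39=16564, 40–59=16392, 60–79=17545, 80+=11714
Period 2.
Births: 16564 * 0.399 = 6609, 16392 * 0.294 = 4819 → 11428
20–39: 12214 * 0.963 = 11762
40–59: 16564 * 0.953 = 15785
60–79: 16392 * 0.964 = 15802
80+: 17545 * 0.93 + 11714 * 0.402 = 16317 + 4709 = 21026
Population now: 0–19=11428, 20–39=11762, 40–59=15785, 60–79=15802, 80+=21026
Period 3.
Births: 11762 * 0.399 = 4693, 15785 * 0.294 = 4641 → 9334
20–39: 11428 * 0.963 = 11005
40–59: 11762 * 0.953 = 11209
60–79: 15785 * 0.964 = 15217
80+: 15802 * 0.93 + 21026 * 0.402 = 14696 + 8452 = 23148
Population now: 0–19=9334, 20–39=11005, 40–59=11209, 60–79=15217, 80+=23148
Total after period 3: 9334 + 11005 + 11209 + 15217 + 23148 = 69913

69913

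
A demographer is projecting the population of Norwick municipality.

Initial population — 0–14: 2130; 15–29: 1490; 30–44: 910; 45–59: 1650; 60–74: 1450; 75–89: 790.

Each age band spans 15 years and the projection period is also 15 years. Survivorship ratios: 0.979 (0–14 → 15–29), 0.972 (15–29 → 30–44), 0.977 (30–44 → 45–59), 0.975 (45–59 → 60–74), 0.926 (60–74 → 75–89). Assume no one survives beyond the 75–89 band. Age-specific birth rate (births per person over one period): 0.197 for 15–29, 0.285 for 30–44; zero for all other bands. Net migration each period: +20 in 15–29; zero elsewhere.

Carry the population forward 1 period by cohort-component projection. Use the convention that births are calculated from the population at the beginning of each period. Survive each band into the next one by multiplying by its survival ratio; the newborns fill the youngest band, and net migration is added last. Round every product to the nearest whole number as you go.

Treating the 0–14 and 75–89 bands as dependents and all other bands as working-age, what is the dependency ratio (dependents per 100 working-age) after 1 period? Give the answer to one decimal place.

31.3

(Bands numbered youngest = 1 to oldest = 6.)
[period 1]
Births: 1490 × 0.197 = 294, 910 × 0.285 = 259 — total 553
Band 2: 2130 × 0.979 = 2085
Band 3: 1490 × 0.972 = 1448
Band 4: 910 × 0.977 = 889
Band 5: 1650 × 0.975 = 1609
Band 6: 1450 × 0.926 = 1343
Net migration: Band 2 + 20 → 2105
Giving 553 / 2105 / 1448 / 889 / 1609 / 1343.
Dependents (band 0–14 + band 75–89) = 553 + 1343 = 1896; working-age = 6051; ratio = 1896/6051 × 100 = 31.3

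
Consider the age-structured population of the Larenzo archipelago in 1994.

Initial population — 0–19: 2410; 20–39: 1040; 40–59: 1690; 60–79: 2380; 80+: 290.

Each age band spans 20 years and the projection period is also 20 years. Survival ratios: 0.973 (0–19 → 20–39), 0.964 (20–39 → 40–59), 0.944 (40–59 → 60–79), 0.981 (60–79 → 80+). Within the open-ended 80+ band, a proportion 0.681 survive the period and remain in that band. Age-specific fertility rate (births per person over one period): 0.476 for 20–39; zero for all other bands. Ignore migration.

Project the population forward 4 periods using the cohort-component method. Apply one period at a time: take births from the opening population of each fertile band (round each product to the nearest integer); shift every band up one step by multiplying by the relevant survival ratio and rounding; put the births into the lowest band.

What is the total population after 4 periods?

— Period 1 —
Births: 1040 × 0.476 = 495
20–39: 2410 × 0.973 = 2345
40–59: 1040 × 0.964 = 1003
60–79: 1690 × 0.944 = 1595
80+: 2380 × 0.981 + 290 × 0.681 = 2335 + 197 = 2532
→ [495, 2345, 1003, 1595, 2532]
— Period 2 —
Births: 2345 × 0.476 = 1116
20–39: 495 × 0.973 = 482
40–59: 2345 × 0.964 = 2261
60–79: 1003 × 0.944 = 947
80+: 1595 × 0.981 + 2532 × 0.681 = 1565 + 1724 = 3289
→ [1116, 482, 2261, 947, 3289]
— Period 3 —
Births: 482 × 0.476 = 229
20–39: 1116 × 0.973 = 1086
40–59: 482 × 0.964 = 465
60–79: 2261 × 0.944 = 2134
80+: 947 × 0.981 + 3289 × 0.681 = 929 + 2240 = 3169
→ [229, 1086, 465, 2134, 3169]
— Period 4 —
Births: 1086 × 0.476 = 517
20–39: 229 × 0.973 = 223
40–59: 1086 × 0.964 = 1047
60–79: 465 × 0.944 = 439
80+: 2134 × 0.981 + 3169 × 0.681 = 2093 + 2158 = 4251
→ [517, 223, 1047, 439, 4251]
Total after period 4: 517 + 223 + 1047 + 439 + 4251 = 6477

6477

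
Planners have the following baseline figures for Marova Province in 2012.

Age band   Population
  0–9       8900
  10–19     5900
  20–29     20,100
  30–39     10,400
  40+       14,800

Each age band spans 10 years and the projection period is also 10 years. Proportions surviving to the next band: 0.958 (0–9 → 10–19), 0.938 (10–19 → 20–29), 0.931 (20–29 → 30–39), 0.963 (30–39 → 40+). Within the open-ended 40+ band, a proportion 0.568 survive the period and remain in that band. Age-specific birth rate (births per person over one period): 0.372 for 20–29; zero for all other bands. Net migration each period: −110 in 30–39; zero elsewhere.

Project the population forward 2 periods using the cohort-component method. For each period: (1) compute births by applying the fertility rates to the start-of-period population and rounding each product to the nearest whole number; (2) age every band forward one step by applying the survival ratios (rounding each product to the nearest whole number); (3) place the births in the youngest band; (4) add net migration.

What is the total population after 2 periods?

50639

After projecting period 1:
Births: 20100 × 0.372 = 7477
10–19: 8900 × 0.958 = 8526
20–29: 5900 × 0.938 = 5534
30–39: 20100 × 0.931 = 18713
40+: 10400 × 0.963 + 14800 × 0.568 = 10015 + 8406 = 18421
Net migration: 30–39 − 110 → 18603
End of period: [7477, 8526, 5534, 18603, 18421]
After projecting period 2:
Births: 5534 × 0.372 = 2059
10–19: 7477 × 0.958 = 7163
20–29: 8526 × 0.938 = 7997
30–39: 5534 × 0.931 = 5152
40+: 18603 × 0.963 + 18421 × 0.568 = 17915 + 10463 = 28378
Net migration: 30–39 − 110 → 5042
End of period: [2059, 7163, 7997, 5042, 28378]
Total after period 2: 2059 + 7163 + 7997 + 5042 + 28378 = 50639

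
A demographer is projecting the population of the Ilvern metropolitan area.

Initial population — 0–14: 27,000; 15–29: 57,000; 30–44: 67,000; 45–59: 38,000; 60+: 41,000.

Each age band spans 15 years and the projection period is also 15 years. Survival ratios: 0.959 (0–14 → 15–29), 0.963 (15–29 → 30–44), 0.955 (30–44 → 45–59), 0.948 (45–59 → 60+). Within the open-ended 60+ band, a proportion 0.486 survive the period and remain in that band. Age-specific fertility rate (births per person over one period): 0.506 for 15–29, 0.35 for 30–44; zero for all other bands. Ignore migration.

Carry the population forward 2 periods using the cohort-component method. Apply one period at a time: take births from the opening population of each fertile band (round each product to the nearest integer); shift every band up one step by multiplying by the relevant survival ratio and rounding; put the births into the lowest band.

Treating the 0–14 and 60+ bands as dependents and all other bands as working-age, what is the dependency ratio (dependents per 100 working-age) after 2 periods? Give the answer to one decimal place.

94.2

[period 1]
Births: 57000 × 0.506 = 28842 ; 67000 × 0.35 = 23450 → total 52292
15–29: 27000 × 0.959 = 25893
30–44: 57000 × 0.963 = 54891
45–59: 67000 × 0.955 = 63985
60+: 38000 × 0.948 + 41000 × 0.486 = 36024 + 19926 = 55950
→ [52292, 25893, 54891, 63985, 55950]
[period 2]
Births: 25893 × 0.506 = 13102 ; 54891 × 0.35 = 19212 → total 32314
15–29: 52292 × 0.959 = 50148
30–44: 25893 × 0.963 = 24935
45–59: 54891 × 0.955 = 52421
60+: 63985 × 0.948 + 55950 × 0.486 = 60658 + 27192 = 87850
→ [32314, 50148, 24935, 52421, 87850]
Dependents (band 0–14 + band 60+) = 32314 + 87850 = 120164; working-age = 127504; ratio = 120164/127504 × 100 = 94.2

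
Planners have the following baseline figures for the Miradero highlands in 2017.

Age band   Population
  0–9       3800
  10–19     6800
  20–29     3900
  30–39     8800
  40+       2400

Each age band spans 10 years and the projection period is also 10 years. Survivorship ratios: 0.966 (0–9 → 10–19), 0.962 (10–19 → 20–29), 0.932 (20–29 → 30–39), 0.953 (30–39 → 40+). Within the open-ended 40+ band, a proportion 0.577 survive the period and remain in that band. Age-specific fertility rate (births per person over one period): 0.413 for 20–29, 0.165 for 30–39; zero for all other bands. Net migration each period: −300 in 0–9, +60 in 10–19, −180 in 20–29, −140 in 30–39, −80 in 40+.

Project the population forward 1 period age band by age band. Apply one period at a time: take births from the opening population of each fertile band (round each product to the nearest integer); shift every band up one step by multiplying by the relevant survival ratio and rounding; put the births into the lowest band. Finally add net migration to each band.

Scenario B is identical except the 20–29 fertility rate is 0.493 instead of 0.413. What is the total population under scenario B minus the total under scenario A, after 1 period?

312

Period 1.
Births: 3900 × 0.413 = 1611  |  8800 × 0.165 = 1452 — total 3063
10–19: 3800 × 0.966 = 3671
20–29: 6800 × 0.962 = 6542
30–39: 3900 × 0.932 = 3635
40+: 8800 × 0.953 + 2400 × 0.577 = 8386 + 1385 = 9771
Net migration: 0–9 − 300 → 2763; 10–19 + 60 → 3731; 20–29 − 180 → 6362; 30–39 − 140 → 3495; 40+ − 80 → 9691
Population now: 0–9=2763, 10–19=3731, 20–29=6362, 30–39=3495, 40+=9691
Scenario A total after 1 period: 26042
Scenario B projection —
Period 1.
Births: 3900 × 0.493 = 1923  |  8800 × 0.165 = 1452 — total 3375
10–19: 3800 × 0.966 = 3671
20–29: 6800 × 0.962 = 6542
30–39: 3900 × 0.932 = 3635
40+: 8800 × 0.953 + 2400 × 0.577 = 8386 + 1385 = 9771
Net migration: 0–9 − 300 → 3075; 10–19 + 60 → 3731; 20–29 − 180 → 6362; 30–39 − 140 → 3495; 40+ − 80 → 9691
Population now: 0–9=3075, 10–19=3731, 20–29=6362, 30–39=3495, 40+=9691
Scenario B total after 1 period: 26354
Difference B − A = 26354 − 26042 = 312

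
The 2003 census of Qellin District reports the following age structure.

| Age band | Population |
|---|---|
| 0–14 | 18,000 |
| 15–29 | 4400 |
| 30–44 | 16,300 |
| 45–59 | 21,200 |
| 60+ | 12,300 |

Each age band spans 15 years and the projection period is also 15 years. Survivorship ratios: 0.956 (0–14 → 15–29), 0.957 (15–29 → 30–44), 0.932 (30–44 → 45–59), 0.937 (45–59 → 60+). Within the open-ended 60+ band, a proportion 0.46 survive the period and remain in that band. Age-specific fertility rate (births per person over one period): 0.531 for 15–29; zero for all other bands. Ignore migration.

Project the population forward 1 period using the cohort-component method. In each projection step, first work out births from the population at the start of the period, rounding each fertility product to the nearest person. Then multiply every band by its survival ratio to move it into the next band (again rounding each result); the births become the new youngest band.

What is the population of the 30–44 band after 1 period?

[period 1]
Births: 4400 × 0.531 = 2336
15–29: 18000 × 0.956 = 17208
30–44: 4400 × 0.957 = 4211
45–59: 16300 × 0.932 = 15192
60+: 21200 × 0.937 + 12300 × 0.46 = 19864 + 5658 = 25522
Population now: 0–14=2336, 15–29=17208, 30–44=4211, 45–59=15192, 60+=25522

4211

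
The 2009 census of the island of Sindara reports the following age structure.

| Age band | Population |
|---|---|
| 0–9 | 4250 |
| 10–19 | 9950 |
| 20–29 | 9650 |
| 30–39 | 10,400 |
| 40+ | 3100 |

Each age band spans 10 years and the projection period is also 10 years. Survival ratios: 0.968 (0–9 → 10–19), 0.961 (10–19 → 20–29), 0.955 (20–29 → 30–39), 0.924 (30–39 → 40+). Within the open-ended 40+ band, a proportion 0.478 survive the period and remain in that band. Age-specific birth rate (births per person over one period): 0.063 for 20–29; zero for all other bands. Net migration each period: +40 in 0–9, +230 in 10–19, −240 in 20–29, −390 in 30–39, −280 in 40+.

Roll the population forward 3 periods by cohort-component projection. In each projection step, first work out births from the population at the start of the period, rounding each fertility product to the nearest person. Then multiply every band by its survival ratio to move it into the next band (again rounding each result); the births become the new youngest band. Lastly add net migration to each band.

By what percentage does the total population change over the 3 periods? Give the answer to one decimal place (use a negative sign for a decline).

Let band 1 be 0–9 through band 5 = 40+.
Period 1.
Births: 9650 * 0.063 = 608
Band 2: 4250 * 0.968 = 4114
Band 3: 9950 * 0.961 = 9562
Band 4: 9650 * 0.955 = 9216
Band 5: 10400 * 0.924 + 3100 * 0.478 = 9610 + 1482 = 11092
Net migration: Band 1 + 40 → 648; Band 2 + 230 → 4344; Band 3 − 240 → 9322; Band 4 − 390 → 8826; Band 5 − 280 → 10812
Population now: 0–9=648, 10–19=4344, 20–29=9322, 30–39=8826, 40+=10812
Period 2.
Births: 9322 * 0.063 = 587
Band 2: 648 * 0.968 = 627
Band 3: 4344 * 0.961 = 4175
Band 4: 9322 * 0.955 = 8903
Band 5: 8826 * 0.924 + 10812 * 0.478 = 8155 + 5168 = 13323
Net migration: Band 1 + 40 → 627; Band 2 + 230 → 857; Band 3 − 240 → 3935; Band 4 − 390 → 8513; Band 5 − 280 → 13043
Population now: 0–9=627, 10–19=857, 20–29=3935, 30–39=8513, 40+=13043
Period 3.
Births: 3935 * 0.063 = 248
Band 2: 627 * 0.968 = 607
Band 3: 857 * 0.961 = 824
Band 4: 3935 * 0.955 = 3758
Band 5: 8513 * 0.924 + 13043 * 0.478 = 7866 + 6235 = 14101
Net migration: Band 1 + 40 → 288; Band 2 + 230 → 837; Band 3 − 240 → 584; Band 4 − 390 → 3368; Band 5 − 280 → 13821
Population now: 0–9=288, 10–19=837, 20–29=584, 30–39=3368, 40+=13821
Total: 37350 → 18898; change = -18452; percentage change = -49.4%

-49.4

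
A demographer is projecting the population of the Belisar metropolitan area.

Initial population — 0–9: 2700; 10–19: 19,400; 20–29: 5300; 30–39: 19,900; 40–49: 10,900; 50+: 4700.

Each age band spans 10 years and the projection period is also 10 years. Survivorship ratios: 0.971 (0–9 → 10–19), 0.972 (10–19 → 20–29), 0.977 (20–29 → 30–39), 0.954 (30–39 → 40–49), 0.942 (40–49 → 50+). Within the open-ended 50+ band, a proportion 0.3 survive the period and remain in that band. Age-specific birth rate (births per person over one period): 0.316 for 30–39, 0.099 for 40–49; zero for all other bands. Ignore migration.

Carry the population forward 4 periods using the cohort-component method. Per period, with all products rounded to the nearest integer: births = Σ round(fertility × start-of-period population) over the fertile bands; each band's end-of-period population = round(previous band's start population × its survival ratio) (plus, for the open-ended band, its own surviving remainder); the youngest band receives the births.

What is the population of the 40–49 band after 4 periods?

(Groups numbered youngest = 1 to oldest = 6.)
[period 1]
Births: 19900 * 0.316 = 6288, 10900 * 0.099 = 1079 → total 7367
Group 2: 2700 * 0.971 = 2622
Group 3: 19400 * 0.972 = 18857
Group 4: 5300 * 0.977 = 5178
Group 5: 19900 * 0.954 = 18985
Group 6: 10900 * 0.942 + 4700 * 0.3 = 10268 + 1410 = 11678
Giving 7367 / 2622 / 18857 / 5178 / 18985 / 11678.
[period 2]
Births: 5178 * 0.316 = 1636, 18985 * 0.099 = 1880 → total 3516
Group 2: 7367 * 0.971 = 7153
Group 3: 2622 * 0.972 = 2549
Group 4: 18857 * 0.977 = 18423
Group 5: 5178 * 0.954 = 4940
Group 6: 18985 * 0.942 + 11678 * 0.3 = 17884 + 3503 = 21387
Giving 3516 / 7153 / 2549 / 18423 / 4940 / 21387.
[period 3]
Births: 18423 * 0.316 = 5822, 4940 * 0.099 = 489 → total 6311
Group 2: 3516 * 0.971 = 3414
Group 3: 7153 * 0.972 = 6953
Group 4: 2549 * 0.977 = 2490
Group 5: 18423 * 0.954 = 17576
Group 6: 4940 * 0.942 + 21387 * 0.3 = 4653 + 6416 = 11069
Giving 6311 / 3414 / 6953 / 2490 / 17576 / 11069.
[period 4]
Births: 2490 * 0.316 = 787, 17576 * 0.099 = 1740 → total 2527
Group 2: 6311 * 0.971 = 6128
Group 3: 3414 * 0.972 = 3318
Group 4: 6953 * 0.977 = 6793
Group 5: 2490 * 0.954 = 2375
Group 6: 17576 * 0.942 + 11069 * 0.3 = 16557 + 3321 = 19878
Giving 2527 / 6128 / 3318 / 6793 / 2375 / 19878.

2375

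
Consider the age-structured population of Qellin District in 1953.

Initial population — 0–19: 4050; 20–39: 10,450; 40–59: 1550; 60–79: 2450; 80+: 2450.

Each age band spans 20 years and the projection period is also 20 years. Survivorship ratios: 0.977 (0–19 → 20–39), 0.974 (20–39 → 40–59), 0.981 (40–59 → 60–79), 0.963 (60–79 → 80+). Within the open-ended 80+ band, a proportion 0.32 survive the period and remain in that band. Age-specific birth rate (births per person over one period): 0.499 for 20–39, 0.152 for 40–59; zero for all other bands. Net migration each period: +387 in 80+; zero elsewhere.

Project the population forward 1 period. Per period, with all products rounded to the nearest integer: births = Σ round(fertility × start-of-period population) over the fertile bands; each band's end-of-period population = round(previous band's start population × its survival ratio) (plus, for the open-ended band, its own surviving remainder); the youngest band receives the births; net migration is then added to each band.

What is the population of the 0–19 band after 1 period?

After projecting period 1:
Births: 10450 × 0.499 = 5215, 1550 × 0.152 = 236 → total 5451
20–39: 4050 × 0.977 = 3957
40–59: 10450 × 0.974 = 10178
60–79: 1550 × 0.981 = 1521
80+: 2450 × 0.963 + 2450 × 0.32 = 2359 + 784 = 3143
Net migration: 80+ + 387 → 3530
End of period: [5451, 3957, 10178, 1521, 3530]

5451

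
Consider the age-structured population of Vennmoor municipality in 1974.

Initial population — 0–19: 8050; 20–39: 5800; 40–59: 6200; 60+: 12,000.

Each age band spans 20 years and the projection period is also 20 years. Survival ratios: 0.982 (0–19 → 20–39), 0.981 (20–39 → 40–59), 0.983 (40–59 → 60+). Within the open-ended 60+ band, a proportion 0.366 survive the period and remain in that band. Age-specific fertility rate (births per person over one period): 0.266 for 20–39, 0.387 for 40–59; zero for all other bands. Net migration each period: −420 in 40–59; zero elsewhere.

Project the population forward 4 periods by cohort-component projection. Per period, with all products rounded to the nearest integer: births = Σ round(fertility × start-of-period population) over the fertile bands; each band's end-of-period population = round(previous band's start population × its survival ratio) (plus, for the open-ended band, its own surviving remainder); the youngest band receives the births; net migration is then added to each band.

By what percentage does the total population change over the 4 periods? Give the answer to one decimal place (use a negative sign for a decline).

-47.2

[period 1]
Births: 5800 × 0.266 = 1543 ; 6200 × 0.387 = 2399 — total 3942
20–39: 8050 × 0.982 = 7905
40–59: 5800 × 0.981 = 5690
60+: 6200 × 0.983 + 12000 × 0.366 = 6095 + 4392 = 10487
Net migration: 40–59 − 420 → 5270
End of period: [3942, 7905, 5270, 10487]
[period 2]
Births: 7905 × 0.266 = 2103 ; 5270 × 0.387 = 2039 — total 4142
20–39: 3942 × 0.982 = 3871
40–59: 7905 × 0.981 = 7755
60+: 5270 × 0.983 + 10487 × 0.366 = 5180 + 3838 = 9018
Net migration: 40–59 − 420 → 7335
End of period: [4142, 3871, 7335, 9018]
[period 3]
Births: 3871 × 0.266 = 1030 ; 7335 × 0.387 = 2839 — total 3869
20–39: 4142 × 0.982 = 4067
40–59: 3871 × 0.981 = 3797
60+: 7335 × 0.983 + 9018 × 0.366 = 7210 + 3301 = 10511
Net migration: 40–59 − 420 → 3377
End of period: [3869, 4067, 3377, 10511]
[period 4]
Births: 4067 × 0.266 = 1082 ; 3377 × 0.387 = 1307 — total 2389
20–39: 3869 × 0.982 = 3799
40–59: 4067 × 0.981 = 3990
60+: 3377 × 0.983 + 10511 × 0.366 = 3320 + 3847 = 7167
Net migration: 40–59 − 420 → 3570
End of period: [2389, 3799, 3570, 7167]
Total: 32050 → 16925; change = -15125; percentage change = -47.2%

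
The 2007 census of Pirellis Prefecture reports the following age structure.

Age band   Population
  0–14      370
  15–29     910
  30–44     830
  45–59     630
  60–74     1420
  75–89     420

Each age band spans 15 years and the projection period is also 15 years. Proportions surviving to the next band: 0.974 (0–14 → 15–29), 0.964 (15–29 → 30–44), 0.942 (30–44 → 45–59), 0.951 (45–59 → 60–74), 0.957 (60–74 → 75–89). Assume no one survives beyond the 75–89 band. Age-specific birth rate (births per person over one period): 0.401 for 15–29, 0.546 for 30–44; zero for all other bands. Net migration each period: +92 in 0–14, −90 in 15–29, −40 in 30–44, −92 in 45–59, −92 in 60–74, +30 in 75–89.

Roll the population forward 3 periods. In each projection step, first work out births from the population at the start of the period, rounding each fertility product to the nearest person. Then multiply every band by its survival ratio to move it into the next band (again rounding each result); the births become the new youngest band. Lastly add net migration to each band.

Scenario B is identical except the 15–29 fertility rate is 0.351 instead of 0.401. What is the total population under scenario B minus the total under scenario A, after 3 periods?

-110

[period 1]
Births: 910 × 0.401 = 365  |  830 × 0.546 = 453 ⇒ total 818
15–29: 370 × 0.974 = 360
30–44: 910 × 0.964 = 877
45–59: 830 × 0.942 = 782
60–74: 630 × 0.951 = 599
75–89: 1420 × 0.957 = 1359
Net migration: 0–14 + 92 → 910; 15–29 − 90 → 270; 30–44 − 40 → 837; 45–59 − 92 → 690; 60–74 − 92 → 507; 75–89 + 30 → 1389
Population now: 0–14=910, 15–29=270, 30–44=837, 45–59=690, 60–74=507, 75–89=1389
[period 2]
Births: 270 × 0.401 = 108  |  837 × 0.546 = 457 ⇒ total 565
15–29: 910 × 0.974 = 886
30–44: 270 × 0.964 = 260
45–59: 837 × 0.942 = 788
60–74: 690 × 0.951 = 656
75–89: 507 × 0.957 = 485
Net migration: 0–14 + 92 → 657; 15–29 − 90 → 796; 30–44 − 40 → 220; 45–59 − 92 → 696; 60–74 − 92 → 564; 75–89 + 30 → 515
Population now: 0–14=657, 15–29=796, 30–44=220, 45–59=696, 60–74=564, 75–89=515
[period 3]
Births: 796 × 0.401 = 319  |  220 × 0.546 = 120 ⇒ total 439
15–29: 657 × 0.974 = 640
30–44: 796 × 0.964 = 767
45–59: 220 × 0.942 = 207
60–74: 696 × 0.951 = 662
75–89: 564 × 0.957 = 540
Net migration: 0–14 + 92 → 531; 15–29 − 90 → 550; 30–44 − 40 → 727; 45–59 − 92 → 115; 60–74 − 92 → 570; 75–89 + 30 → 570
Population now: 0–14=531, 15–29=550, 30–44=727, 45–59=115, 60–74=570, 75–89=570
Scenario A total after 3 periods: 3063
Scenario B projection —
[period 1]
Births: 910 × 0.351 = 319  |  830 × 0.546 = 453 ⇒ total 772
15–29: 370 × 0.974 = 360
30–44: 910 × 0.964 = 877
45–59: 830 × 0.942 = 782
60–74: 630 × 0.951 = 599
75–89: 1420 × 0.957 = 1359
Net migration: 0–14 + 92 → 864; 15–29 − 90 → 270; 30–44 − 40 → 837; 45–59 − 92 → 690; 60–74 − 92 → 507; 75–89 + 30 → 1389
Population now: 0–14=864, 15–29=270, 30–44=837, 45–59=690, 60–74=507, 75–89=1389
[period 2]
Births: 270 × 0.351 = 95  |  837 × 0.546 = 457 ⇒ total 552
15–29: 864 × 0.974 = 842
30–44: 270 × 0.964 = 260
45–59: 837 × 0.942 = 788
60–74: 690 × 0.951 = 656
75–89: 507 × 0.957 = 485
Net migration: 0–14 + 92 → 644; 15–29 − 90 → 752; 30–44 − 40 → 220; 45–59 − 92 → 696; 60–74 − 92 → 564; 75–89 + 30 → 515
Population now: 0–14=644, 15–29=752, 30–44=220, 45–59=696, 60–74=564, 75–89=515
[period 3]
Births: 752 × 0.351 = 264  |  220 × 0.546 = 120 ⇒ total 384
15–29: 644 × 0.974 = 627
30–44: 752 × 0.964 = 725
45–59: 220 × 0.942 = 207
60–74: 696 × 0.951 = 662
75–89: 564 × 0.957 = 540
Net migration: 0–14 + 92 → 476; 15–29 − 90 → 537; 30–44 − 40 → 685; 45–59 − 92 → 115; 60–74 − 92 → 570; 75–89 + 30 → 570
Population now: 0–14=476, 15–29=537, 30–44=685, 45–59=115, 60–74=570, 75–89=570
Scenario B total after 3 periods: 2953
Difference B − A = 2953 − 3063 = -110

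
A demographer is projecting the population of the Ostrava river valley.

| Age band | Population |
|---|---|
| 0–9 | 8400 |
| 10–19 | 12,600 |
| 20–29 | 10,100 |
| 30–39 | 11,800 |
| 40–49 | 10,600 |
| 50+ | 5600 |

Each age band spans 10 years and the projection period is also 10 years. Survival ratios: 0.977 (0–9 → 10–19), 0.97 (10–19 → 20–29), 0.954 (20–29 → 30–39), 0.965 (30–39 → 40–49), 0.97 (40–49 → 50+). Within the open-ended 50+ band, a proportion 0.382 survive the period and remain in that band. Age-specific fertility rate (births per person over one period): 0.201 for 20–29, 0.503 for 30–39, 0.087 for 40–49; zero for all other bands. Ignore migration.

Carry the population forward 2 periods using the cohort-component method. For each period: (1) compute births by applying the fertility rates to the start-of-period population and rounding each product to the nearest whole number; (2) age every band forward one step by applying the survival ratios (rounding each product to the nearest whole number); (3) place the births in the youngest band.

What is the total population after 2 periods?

After projecting period 1:
Births: 10100 × 0.201 = 2030 ; 11800 × 0.503 = 5935 ; 10600 × 0.087 = 922 → total 8887
10–19: 8400 × 0.977 = 8207
20–29: 12600 × 0.97 = 12222
30–39: 10100 × 0.954 = 9635
40–49: 11800 × 0.965 = 11387
50+: 10600 × 0.97 + 5600 × 0.382 = 10282 + 2139 = 12421
End of period: [8887, 8207, 12222, 9635, 11387, 12421]
After projecting period 2:
Births: 12222 × 0.201 = 2457 ; 9635 × 0.503 = 4846 ; 11387 × 0.087 = 991 → total 8294
10–19: 8887 × 0.977 = 8683
20–29: 8207 × 0.97 = 7961
30–39: 12222 × 0.954 = 11660
40–49: 9635 × 0.965 = 9298
50+: 11387 × 0.97 + 12421 × 0.382 = 11045 + 4745 = 15790
End of period: [8294, 8683, 7961, 11660, 9298, 15790]
Total after period 2: 8294 + 8683 + 7961 + 11660 + 9298 + 15790 = 61686

61686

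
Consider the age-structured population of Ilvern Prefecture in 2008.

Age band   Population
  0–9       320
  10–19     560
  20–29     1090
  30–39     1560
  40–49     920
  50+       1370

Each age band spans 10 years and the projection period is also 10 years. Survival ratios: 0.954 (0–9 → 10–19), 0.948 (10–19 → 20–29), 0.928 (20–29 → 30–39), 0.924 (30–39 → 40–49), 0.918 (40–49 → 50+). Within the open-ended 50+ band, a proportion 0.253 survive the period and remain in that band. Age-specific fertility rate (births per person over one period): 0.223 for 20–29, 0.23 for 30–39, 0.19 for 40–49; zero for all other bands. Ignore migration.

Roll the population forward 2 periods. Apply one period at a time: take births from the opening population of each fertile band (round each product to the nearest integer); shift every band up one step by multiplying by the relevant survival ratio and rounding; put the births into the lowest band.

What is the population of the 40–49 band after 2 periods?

[period 1]
Births: 1090 × 0.223 = 243 ; 1560 × 0.23 = 359 ; 920 × 0.19 = 175 ⇒ total 777
10–19: 320 × 0.954 = 305
20–29: 560 × 0.948 = 531
30–39: 1090 × 0.928 = 1012
40–49: 1560 × 0.924 = 1441
50+: 920 × 0.918 + 1370 × 0.253 = 845 + 347 = 1192
Population now: 0–9=777, 10–19=305, 20–29=531, 30–39=1012, 40–49=1441, 50+=1192
[period 2]
Births: 531 × 0.223 = 118 ; 1012 × 0.23 = 233 ; 1441 × 0.19 = 274 ⇒ total 625
10–19: 777 × 0.954 = 741
20–29: 305 × 0.948 = 289
30–39: 531 × 0.928 = 493
40–49: 1012 × 0.924 = 935
50+: 1441 × 0.918 + 1192 × 0.253 = 1323 + 302 = 1625
Population now: 0–9=625, 10–19=741, 20–29=289, 30–39=493, 40–49=935, 50+=1625

935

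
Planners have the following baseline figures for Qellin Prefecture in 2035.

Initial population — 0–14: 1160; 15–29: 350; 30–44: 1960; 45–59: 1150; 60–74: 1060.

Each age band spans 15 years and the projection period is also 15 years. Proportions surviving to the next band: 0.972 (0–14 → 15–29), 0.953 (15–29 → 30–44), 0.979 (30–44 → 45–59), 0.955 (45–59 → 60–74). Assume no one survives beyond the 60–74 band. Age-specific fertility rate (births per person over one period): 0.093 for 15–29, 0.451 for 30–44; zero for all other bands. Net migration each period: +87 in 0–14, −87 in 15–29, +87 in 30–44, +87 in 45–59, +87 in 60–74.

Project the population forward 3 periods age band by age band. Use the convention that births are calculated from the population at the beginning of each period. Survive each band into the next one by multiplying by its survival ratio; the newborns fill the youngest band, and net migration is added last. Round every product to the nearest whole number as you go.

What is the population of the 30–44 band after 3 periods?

934

— Period 1 —
Births: 350 × 0.093 = 33 ; 1960 × 0.451 = 884 — total 917
15–29: 1160 × 0.972 = 1128
30–44: 350 × 0.953 = 334
45–59: 1960 × 0.979 = 1919
60–74: 1150 × 0.955 = 1098
Net migration: 0–14 + 87 → 1004; 15–29 − 87 → 1041; 30–44 + 87 → 421; 45–59 + 87 → 2006; 60–74 + 87 → 1185
Population now: 0–14=1004, 15–29=1041, 30–44=421, 45–59=2006, 60–74=1185
— Period 2 —
Births: 1041 × 0.093 = 97 ; 421 × 0.451 = 190 — total 287
15–29: 1004 × 0.972 = 976
30–44: 1041 × 0.953 = 992
45–59: 421 × 0.979 = 412
60–74: 2006 × 0.955 = 1916
Net migration: 0–14 + 87 → 374; 15–29 − 87 → 889; 30–44 + 87 → 1079; 45–59 + 87 → 499; 60–74 + 87 → 2003
Population now: 0–14=374, 15–29=889, 30–44=1079, 45–59=499, 60–74=2003
— Period 3 —
Births: 889 × 0.093 = 83 ; 1079 × 0.451 = 487 — total 570
15–29: 374 × 0.972 = 364
30–44: 889 × 0.953 = 847
45–59: 1079 × 0.979 = 1056
60–74: 499 × 0.955 = 477
Net migration: 0–14 + 87 → 657; 15–29 − 87 → 277; 30–44 + 87 → 934; 45–59 + 87 → 1143; 60–74 + 87 → 564
Population now: 0–14=657, 15–29=277, 30–44=934, 45–59=1143, 60–74=564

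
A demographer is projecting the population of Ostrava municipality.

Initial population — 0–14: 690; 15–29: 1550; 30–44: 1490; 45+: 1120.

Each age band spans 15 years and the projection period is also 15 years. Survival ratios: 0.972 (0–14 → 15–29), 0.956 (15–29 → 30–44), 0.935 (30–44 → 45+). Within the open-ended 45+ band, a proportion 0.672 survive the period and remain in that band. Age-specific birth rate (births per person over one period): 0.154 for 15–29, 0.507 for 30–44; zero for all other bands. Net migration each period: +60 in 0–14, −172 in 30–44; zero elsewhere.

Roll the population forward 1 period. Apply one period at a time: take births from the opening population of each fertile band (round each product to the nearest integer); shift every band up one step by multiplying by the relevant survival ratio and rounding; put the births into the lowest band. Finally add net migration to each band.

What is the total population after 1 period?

Call the bands 1 to 4, youngest first.
After projecting period 1:
Births: 1550 * 0.154 = 239 ; 1490 * 0.507 = 755 ⇒ total 994
Band 2: 690 * 0.972 = 671
Band 3: 1550 * 0.956 = 1482
Band 4: 1490 * 0.935 + 1120 * 0.672 = 1393 + 753 = 2146
Net migration: Band 1 + 60 → 1054; Band 3 − 172 → 1310
Population now: 0–14=1054, 15–29=671, 30–44=1310, 45+=2146
Total after period 1: 1054 + 671 + 1310 + 2146 = 5181

5181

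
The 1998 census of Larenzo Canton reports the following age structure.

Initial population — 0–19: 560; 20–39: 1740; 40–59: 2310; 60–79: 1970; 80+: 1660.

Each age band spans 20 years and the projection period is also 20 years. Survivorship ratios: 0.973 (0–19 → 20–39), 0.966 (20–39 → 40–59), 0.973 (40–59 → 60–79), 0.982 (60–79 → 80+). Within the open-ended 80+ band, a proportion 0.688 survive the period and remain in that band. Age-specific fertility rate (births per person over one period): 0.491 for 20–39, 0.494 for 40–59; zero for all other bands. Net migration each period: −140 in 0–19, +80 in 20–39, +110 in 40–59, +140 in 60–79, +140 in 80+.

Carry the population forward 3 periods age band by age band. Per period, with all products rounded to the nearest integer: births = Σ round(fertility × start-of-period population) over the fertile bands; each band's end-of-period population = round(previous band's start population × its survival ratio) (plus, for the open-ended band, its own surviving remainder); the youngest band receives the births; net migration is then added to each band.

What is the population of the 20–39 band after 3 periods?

Let band 1 be 0–19 through band 5 = 80+.
[period 1]
Births: 1740 × 0.491 = 854, 2310 × 0.494 = 1141 ⇒ total 1995
Band 2: 560 × 0.973 = 545
Band 3: 1740 × 0.966 = 1681
Band 4: 2310 × 0.973 = 2248
Band 5: 1970 × 0.982 + 1660 × 0.688 = 1935 + 1142 = 3077
Net migration: Band 1 − 140 → 1855; Band 2 + 80 → 625; Band 3 + 110 → 1791; Band 4 + 140 → 2388; Band 5 + 140 → 3217
Population now: 0–19=1855, 20–39=625, 40–59=1791, 60–79=2388, 80+=3217
[period 2]
Births: 625 × 0.491 = 307, 1791 × 0.494 = 885 ⇒ total 1192
Band 2: 1855 × 0.973 = 1805
Band 3: 625 × 0.966 = 604
Band 4: 1791 × 0.973 = 1743
Band 5: 2388 × 0.982 + 3217 × 0.688 = 2345 + 2213 = 4558
Net migration: Band 1 − 140 → 1052; Band 2 + 80 → 1885; Band 3 + 110 → 714; Band 4 + 140 → 1883; Band 5 + 140 → 4698
Population now: 0–19=1052, 20–39=1885, 40–59=714, 60–79=1883, 80+=4698
[period 3]
Births: 1885 × 0.491 = 926, 714 × 0.494 = 353 ⇒ total 1279
Band 2: 1052 × 0.973 = 1024
Band 3: 1885 × 0.966 = 1821
Band 4: 714 × 0.973 = 695
Band 5: 1883 × 0.982 + 4698 × 0.688 = 1849 + 3232 = 5081
Net migration: Band 1 − 140 → 1139; Band 2 + 80 → 1104; Band 3 + 110 → 1931; Band 4 + 140 → 835; Band 5 + 140 → 5221
Population now: 0–19=1139, 20–39=1104, 40–59=1931, 60–79=835, 80+=5221

1104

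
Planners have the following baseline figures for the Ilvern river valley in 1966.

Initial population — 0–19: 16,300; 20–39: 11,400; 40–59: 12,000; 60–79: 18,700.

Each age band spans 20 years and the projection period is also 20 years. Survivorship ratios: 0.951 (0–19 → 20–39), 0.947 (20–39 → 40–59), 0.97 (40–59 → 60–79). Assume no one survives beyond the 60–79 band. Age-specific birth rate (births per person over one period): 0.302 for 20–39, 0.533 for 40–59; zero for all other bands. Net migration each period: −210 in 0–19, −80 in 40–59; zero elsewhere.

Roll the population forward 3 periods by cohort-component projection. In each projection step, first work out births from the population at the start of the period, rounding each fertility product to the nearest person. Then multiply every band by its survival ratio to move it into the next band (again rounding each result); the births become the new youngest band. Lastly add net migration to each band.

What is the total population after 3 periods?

(Bands numbered youngest = 1 to oldest = 4.)
— Period 1 —
Births: 11400 * 0.302 = 3443, 12000 * 0.533 = 6396 — total 9839
Band 2: 16300 * 0.951 = 15501
Band 3: 11400 * 0.947 = 10796
Band 4: 12000 * 0.97 = 11640
Net migration: Band 1 − 210 → 9629; Band 3 − 80 → 10716
End of period: [9629, 15501, 10716, 11640]
— Period 2 —
Births: 15501 * 0.302 = 4681, 10716 * 0.533 = 5712 — total 10393
Band 2: 9629 * 0.951 = 9157
Band 3: 15501 * 0.947 = 14679
Band 4: 10716 * 0.97 = 10395
Net migration: Band 1 − 210 → 10183; Band 3 − 80 → 14599
End of period: [10183, 9157, 14599, 10395]
— Period 3 —
Births: 9157 * 0.302 = 2765, 14599 * 0.533 = 7781 — total 10546
Band 2: 10183 * 0.951 = 9684
Band 3: 9157 * 0.947 = 8672
Band 4: 14599 * 0.97 = 14161
Net migration: Band 1 − 210 → 10336; Band 3 − 80 → 8592
End of period: [10336, 9684, 8592, 14161]
Total after period 3: 10336 + 9684 + 8592 + 14161 = 42773

42773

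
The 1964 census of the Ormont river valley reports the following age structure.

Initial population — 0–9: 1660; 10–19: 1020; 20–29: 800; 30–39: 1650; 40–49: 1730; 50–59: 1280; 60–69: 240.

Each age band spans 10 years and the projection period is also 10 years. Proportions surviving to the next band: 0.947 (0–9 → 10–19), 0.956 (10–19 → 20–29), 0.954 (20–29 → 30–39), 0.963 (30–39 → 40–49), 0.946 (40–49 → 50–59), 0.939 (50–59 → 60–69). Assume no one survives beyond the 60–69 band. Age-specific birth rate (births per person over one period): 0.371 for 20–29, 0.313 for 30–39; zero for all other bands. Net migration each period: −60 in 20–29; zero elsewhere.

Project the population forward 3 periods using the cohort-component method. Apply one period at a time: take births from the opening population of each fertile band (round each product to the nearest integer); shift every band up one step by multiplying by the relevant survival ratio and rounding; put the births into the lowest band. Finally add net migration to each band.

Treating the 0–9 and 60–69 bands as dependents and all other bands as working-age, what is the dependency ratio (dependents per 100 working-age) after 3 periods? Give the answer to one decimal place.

Call the bands 1 to 7, youngest first.
Period 1.
Births: 800 × 0.371 = 297  |  1650 × 0.313 = 516 → 813
Band 2: 1660 × 0.947 = 1572
Band 3: 1020 × 0.956 = 975
Band 4: 800 × 0.954 = 763
Band 5: 1650 × 0.963 = 1589
Band 6: 1730 × 0.946 = 1637
Band 7: 1280 × 0.939 = 1202
Net migration: Band 3 − 60 → 915
End of period: [813, 1572, 915, 763, 1589, 1637, 1202]
Period 2.
Births: 915 × 0.371 = 339  |  763 × 0.313 = 239 → 578
Band 2: 813 × 0.947 = 770
Band 3: 1572 × 0.956 = 1503
Band 4: 915 × 0.954 = 873
Band 5: 763 × 0.963 = 735
Band 6: 1589 × 0.946 = 1503
Band 7: 1637 × 0.939 = 1537
Net migration: Band 3 − 60 → 1443
End of period: [578, 770, 1443, 873, 735, 1503, 1537]
Period 3.
Births: 1443 × 0.371 = 535  |  873 × 0.313 = 273 → 808
Band 2: 578 × 0.947 = 547
Band 3: 770 × 0.956 = 736
Band 4: 1443 × 0.954 = 1377
Band 5: 873 × 0.963 = 841
Band 6: 735 × 0.946 = 695
Band 7: 1503 × 0.939 = 1411
Net migration: Band 3 − 60 → 676
End of period: [808, 547, 676, 1377, 841, 695, 1411]
Dependents (band 0–9 + band 60–69) = 808 + 1411 = 2219; working-age = 4136; ratio = 2219/4136 × 100 = 53.7

53.7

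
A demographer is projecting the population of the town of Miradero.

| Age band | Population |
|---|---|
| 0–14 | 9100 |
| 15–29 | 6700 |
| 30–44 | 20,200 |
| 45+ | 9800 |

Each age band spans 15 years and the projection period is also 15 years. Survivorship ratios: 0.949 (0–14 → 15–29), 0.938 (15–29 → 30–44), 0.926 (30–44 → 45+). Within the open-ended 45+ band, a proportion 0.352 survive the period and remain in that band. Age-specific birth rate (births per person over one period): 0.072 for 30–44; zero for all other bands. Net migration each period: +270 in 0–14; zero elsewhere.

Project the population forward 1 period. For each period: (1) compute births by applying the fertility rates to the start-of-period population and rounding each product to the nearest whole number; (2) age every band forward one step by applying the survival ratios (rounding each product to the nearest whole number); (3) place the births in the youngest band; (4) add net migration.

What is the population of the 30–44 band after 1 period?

6285

Call the bands 1 to 4, youngest first.
[period 1]
Births: 20200 * 0.072 = 1454
Band 2: 9100 * 0.949 = 8636
Band 3: 6700 * 0.938 = 6285
Band 4: 20200 * 0.926 + 9800 * 0.352 = 18705 + 3450 = 22155
Net migration: Band 1 + 270 → 1724
End of period: [1724, 8636, 6285, 22155]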